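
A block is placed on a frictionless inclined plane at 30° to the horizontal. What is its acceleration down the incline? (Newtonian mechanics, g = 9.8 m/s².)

a = g sin(θ) = 9.8 × sin(30°) = 9.8 × 0.5 = 4.9 m/s²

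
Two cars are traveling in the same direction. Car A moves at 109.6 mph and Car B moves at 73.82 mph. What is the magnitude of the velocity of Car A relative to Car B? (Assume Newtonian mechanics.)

v_rel = |v_A - v_B| = |109.6 - 73.82| = 35.78 mph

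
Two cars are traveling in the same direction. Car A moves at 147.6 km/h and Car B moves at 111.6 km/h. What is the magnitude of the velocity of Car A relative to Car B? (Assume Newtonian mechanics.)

v_rel = |v_A - v_B| = |147.6 - 111.6| = 36.0 km/h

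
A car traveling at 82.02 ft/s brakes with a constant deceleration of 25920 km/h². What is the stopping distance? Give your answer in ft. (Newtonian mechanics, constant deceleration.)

v₀ = 82.02 ft/s × 0.3048 = 24.9997 m/s
a = 25920 km/h² × 7.716049382716049e-05 = 2.0 m/s²
d = v₀² / (2a) = 24.9997² / (2 × 2.0) = 624.985 / 4.0 = 156.246 m
d = 156.246 m / 0.3048 = 512.6 ft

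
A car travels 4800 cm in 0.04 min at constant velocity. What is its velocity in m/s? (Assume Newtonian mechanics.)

d = 4800 cm × 0.01 = 48.0 m
t = 0.04 min × 60.0 = 2.4 s
v = d / t = 48.0 / 2.4 = 20.0 m/s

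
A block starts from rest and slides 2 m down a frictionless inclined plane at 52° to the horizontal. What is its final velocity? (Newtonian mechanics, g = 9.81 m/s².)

a = g sin(θ) = 9.81 × sin(52°) = 7.7304 m/s²
v = √(2ad) = √(2 × 7.7304 × 2) = 5.56 m/s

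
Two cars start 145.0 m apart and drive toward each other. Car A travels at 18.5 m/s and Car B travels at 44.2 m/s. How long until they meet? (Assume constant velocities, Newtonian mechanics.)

Combined speed: v_combined = 18.5 + 44.2 = 62.7 m/s
Time to meet: t = d/v_combined = 145.0/62.7 = 2.31 s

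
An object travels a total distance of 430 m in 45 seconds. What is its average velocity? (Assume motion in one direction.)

v_avg = Δd / Δt = 430 / 45 = 9.56 m/s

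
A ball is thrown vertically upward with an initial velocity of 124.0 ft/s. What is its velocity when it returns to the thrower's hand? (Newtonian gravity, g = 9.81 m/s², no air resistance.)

By conservation of energy (no air resistance), the ball returns to the throw height with the same speed as launch, but directed downward.
|v_ground| = v₀ = 124.0 ft/s
v_ground = 124.0 ft/s (downward)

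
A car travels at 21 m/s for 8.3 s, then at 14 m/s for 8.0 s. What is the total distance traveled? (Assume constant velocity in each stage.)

d₁ = v₁t₁ = 21 × 8.3 = 174.3 m
d₂ = v₂t₂ = 14 × 8.0 = 112.0 m
d_total = 174.3 + 112.0 = 286.3 m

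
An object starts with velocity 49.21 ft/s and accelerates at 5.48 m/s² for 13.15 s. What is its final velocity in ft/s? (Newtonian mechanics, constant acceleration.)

v₀ = 49.21 ft/s × 0.3048 = 14.9992 m/s
v = v₀ + a × t = 14.9992 + 5.48 × 13.15 = 87.0612 m/s
v = 87.0612 m/s / 0.3048 = 285.6 ft/s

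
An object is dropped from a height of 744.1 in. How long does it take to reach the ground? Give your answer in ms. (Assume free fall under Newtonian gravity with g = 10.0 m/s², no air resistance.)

h = 744.1 in × 0.0254 = 18.9001 m
t = √(2h/g) = √(2 × 18.9001 / 10.0) = 1.94423 s
t = 1.94423 s / 0.001 = 1944 ms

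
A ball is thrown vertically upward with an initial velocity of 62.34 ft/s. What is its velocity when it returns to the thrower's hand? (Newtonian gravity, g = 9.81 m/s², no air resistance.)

By conservation of energy (no air resistance), the ball returns to the throw height with the same speed as launch, but directed downward.
|v_ground| = v₀ = 62.34 ft/s
v_ground = 62.34 ft/s (downward)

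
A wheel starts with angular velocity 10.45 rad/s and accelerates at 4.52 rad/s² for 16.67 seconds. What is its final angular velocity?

ω = ω₀ + αt = 10.45 + 4.52 × 16.67 = 85.8 rad/s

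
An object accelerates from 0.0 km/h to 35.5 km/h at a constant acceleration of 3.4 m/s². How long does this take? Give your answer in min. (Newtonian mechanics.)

v₀ = 0.0 km/h × 0.2777777777777778 = 0.0 m/s
v = 35.5 km/h × 0.2777777777777778 = 9.86111 m/s
t = (v - v₀) / a = (9.86111 - 0.0) / 3.4 = 2.90033 s
t = 2.90033 s / 60.0 = 0.04834 min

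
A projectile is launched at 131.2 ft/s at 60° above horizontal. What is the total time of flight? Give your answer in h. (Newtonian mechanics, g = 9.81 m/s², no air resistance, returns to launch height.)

v₀ = 131.2 ft/s × 0.3048 = 39.9898 m/s
T = 2 × v₀ × sin(θ) / g = 2 × 39.9898 × sin(60°) / 9.81 = 2 × 39.9898 × 0.866025 / 9.81 = 7.06058 s
T = 7.06058 s / 3600.0 = 0.001961 h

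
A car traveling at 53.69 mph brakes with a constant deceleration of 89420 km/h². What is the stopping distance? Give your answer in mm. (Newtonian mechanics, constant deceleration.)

v₀ = 53.69 mph × 0.44704 = 24.0016 m/s
a = 89420 km/h² × 7.716049382716049e-05 = 6.89969 m/s²
d = v₀² / (2a) = 24.0016² / (2 × 6.89969) = 576.077 / 13.7994 = 41.7465 m
d = 41.7465 m / 0.001 = 41750 mm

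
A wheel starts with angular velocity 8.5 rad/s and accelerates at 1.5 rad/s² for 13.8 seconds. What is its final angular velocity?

ω = ω₀ + αt = 8.5 + 1.5 × 13.8 = 29.2 rad/s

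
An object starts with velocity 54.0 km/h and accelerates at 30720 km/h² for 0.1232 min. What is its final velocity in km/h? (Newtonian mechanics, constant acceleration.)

v₀ = 54.0 km/h × 0.2777777777777778 = 15.0 m/s
a = 30720 km/h² × 7.716049382716049e-05 = 2.37037 m/s²
t = 0.1232 min × 60.0 = 7.392 s
v = v₀ + a × t = 15.0 + 2.37037 × 7.392 = 32.5218 m/s
v = 32.5218 m/s / 0.2777777777777778 = 117.1 km/h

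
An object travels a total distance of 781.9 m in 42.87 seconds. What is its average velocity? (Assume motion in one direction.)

v_avg = Δd / Δt = 781.9 / 42.87 = 18.24 m/s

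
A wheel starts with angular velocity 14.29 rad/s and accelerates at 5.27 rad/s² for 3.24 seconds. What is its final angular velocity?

ω = ω₀ + αt = 14.29 + 5.27 × 3.24 = 31.36 rad/s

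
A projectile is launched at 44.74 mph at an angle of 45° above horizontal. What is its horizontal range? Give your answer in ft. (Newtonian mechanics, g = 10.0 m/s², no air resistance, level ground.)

v₀ = 44.74 mph × 0.44704 = 20.0006 m/s
R = v₀² × sin(2θ) / g = 20.0006² × sin(2 × 45°) / 10.0 = 400.024 × 1.0 / 10.0 = 40.0024 m
R = 40.0024 m / 0.3048 = 131.2 ft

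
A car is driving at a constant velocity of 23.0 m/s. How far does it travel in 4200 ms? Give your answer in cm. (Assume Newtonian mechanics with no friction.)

t = 4200 ms × 0.001 = 4.2 s
d = v × t = 23.0 × 4.2 = 96.6 m
d = 96.6 m / 0.01 = 9660 cm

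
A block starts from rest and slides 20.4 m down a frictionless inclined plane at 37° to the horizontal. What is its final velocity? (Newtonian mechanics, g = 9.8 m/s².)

a = g sin(θ) = 9.8 × sin(37°) = 5.8978 m/s²
v = √(2ad) = √(2 × 5.8978 × 20.4) = 15.51 m/s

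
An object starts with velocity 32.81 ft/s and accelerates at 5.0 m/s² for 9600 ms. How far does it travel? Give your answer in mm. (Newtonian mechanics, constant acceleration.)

v₀ = 32.81 ft/s × 0.3048 = 10.0005 m/s
t = 9600 ms × 0.001 = 9.6 s
d = v₀ × t + ½ × a × t² = 10.0005 × 9.6 + 0.5 × 5.0 × 9.6² = 326.405 m
d = 326.405 m / 0.001 = 326400 mm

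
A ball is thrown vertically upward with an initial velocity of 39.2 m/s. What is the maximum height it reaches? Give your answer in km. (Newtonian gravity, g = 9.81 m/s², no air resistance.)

h_max = v₀² / (2g) = 39.2² / (2 × 9.81) = 1536.64 / 19.62 = 78.3201 m
h_max = 78.3201 m / 1000.0 = 0.07832 km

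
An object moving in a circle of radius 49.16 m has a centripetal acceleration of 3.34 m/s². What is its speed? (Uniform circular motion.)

v = √(a_c × r) = √(3.34 × 49.16) = 12.81 m/s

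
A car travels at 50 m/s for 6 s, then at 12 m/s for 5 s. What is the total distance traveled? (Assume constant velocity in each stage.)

d₁ = v₁t₁ = 50 × 6 = 300 m
d₂ = v₂t₂ = 12 × 5 = 60 m
d_total = 300 + 60 = 360 m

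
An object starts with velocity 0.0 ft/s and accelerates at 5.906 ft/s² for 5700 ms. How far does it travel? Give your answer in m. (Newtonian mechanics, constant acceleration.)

v₀ = 0.0 ft/s × 0.3048 = 0.0 m/s
a = 5.906 ft/s² × 0.3048 = 1.80015 m/s²
t = 5700 ms × 0.001 = 5.7 s
d = v₀ × t + ½ × a × t² = 0.0 × 5.7 + 0.5 × 1.80015 × 5.7² = 29.24 m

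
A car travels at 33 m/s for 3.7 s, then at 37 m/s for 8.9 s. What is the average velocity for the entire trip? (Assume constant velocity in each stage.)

d₁ = v₁t₁ = 33 × 3.7 = 122.1 m
d₂ = v₂t₂ = 37 × 8.9 = 329.3 m
d_total = 451.4 m, t_total = 12.6 s
v_avg = d_total/t_total = 451.4/12.6 = 35.83 m/s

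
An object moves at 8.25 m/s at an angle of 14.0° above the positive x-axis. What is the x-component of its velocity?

vₓ = v cos(θ) = 8.25 × cos(14.0°) = 8.0 m/s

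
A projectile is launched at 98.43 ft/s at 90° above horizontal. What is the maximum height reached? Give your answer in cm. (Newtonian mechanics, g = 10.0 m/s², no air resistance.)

v₀ = 98.43 ft/s × 0.3048 = 30.0015 m/s
H = v₀² × sin²(θ) / (2g) = 30.0015² × sin(90°)² / (2 × 10.0) = 900.09 × 1.0 / 20.0 = 45.0045 m
H = 45.0045 m / 0.01 = 4500 cm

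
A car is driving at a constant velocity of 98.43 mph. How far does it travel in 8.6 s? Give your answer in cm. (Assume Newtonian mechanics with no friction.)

v = 98.43 mph × 0.44704 = 44.0021 m/s
d = v × t = 44.0021 × 8.6 = 378.418 m
d = 378.418 m / 0.01 = 37840 cm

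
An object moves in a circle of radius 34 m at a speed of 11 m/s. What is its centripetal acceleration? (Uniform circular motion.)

a_c = v²/r = 11²/34 = 121/34 = 3.56 m/s²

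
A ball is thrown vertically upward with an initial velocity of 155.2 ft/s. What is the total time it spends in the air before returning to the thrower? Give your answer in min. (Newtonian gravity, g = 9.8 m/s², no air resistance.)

v₀ = 155.2 ft/s × 0.3048 = 47.305 m/s
t_total = 2 × v₀ / g = 2 × 47.305 / 9.8 = 9.65408 s
t_total = 9.65408 s / 60.0 = 0.1609 min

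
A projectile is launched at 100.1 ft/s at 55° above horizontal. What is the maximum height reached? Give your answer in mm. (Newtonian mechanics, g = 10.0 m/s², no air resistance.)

v₀ = 100.1 ft/s × 0.3048 = 30.5105 m/s
H = v₀² × sin²(θ) / (2g) = 30.5105² × sin(55°)² / (2 × 10.0) = 930.891 × 0.67101 / 20.0 = 31.2319 m
H = 31.2319 m / 0.001 = 31230 mm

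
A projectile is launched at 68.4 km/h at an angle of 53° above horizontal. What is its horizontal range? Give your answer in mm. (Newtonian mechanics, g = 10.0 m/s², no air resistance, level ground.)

v₀ = 68.4 km/h × 0.2777777777777778 = 19.0 m/s
R = v₀² × sin(2θ) / g = 19.0² × sin(2 × 53°) / 10.0 = 361.0 × 0.961262 / 10.0 = 34.7016 m
R = 34.7016 m / 0.001 = 34700 mm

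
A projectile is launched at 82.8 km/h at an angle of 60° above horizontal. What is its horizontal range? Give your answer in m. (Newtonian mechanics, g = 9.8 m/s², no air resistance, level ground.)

v₀ = 82.8 km/h × 0.2777777777777778 = 23.0 m/s
R = v₀² × sin(2θ) / g = 23.0² × sin(2 × 60°) / 9.8 = 529.0 × 0.866025 / 9.8 = 46.75 m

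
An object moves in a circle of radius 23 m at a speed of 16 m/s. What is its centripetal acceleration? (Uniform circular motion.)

a_c = v²/r = 16²/23 = 256/23 = 11.13 m/s²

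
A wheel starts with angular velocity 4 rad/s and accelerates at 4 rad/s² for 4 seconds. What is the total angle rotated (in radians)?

θ = ω₀t + ½αt² = 4×4 + ½×4×4² = 48.0 rad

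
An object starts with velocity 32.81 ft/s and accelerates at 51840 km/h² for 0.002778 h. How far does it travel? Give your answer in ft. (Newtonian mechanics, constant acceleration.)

v₀ = 32.81 ft/s × 0.3048 = 10.0005 m/s
a = 51840 km/h² × 7.716049382716049e-05 = 4.0 m/s²
t = 0.002778 h × 3600.0 = 10.0008 s
d = v₀ × t + ½ × a × t² = 10.0005 × 10.0008 + 0.5 × 4.0 × 10.0008² = 300.045 m
d = 300.045 m / 0.3048 = 984.4 ft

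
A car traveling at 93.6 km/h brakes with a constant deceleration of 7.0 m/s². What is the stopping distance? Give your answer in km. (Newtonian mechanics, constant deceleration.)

v₀ = 93.6 km/h × 0.2777777777777778 = 26.0 m/s
d = v₀² / (2a) = 26.0² / (2 × 7.0) = 676.0 / 14.0 = 48.2857 m
d = 48.2857 m / 1000.0 = 0.04829 km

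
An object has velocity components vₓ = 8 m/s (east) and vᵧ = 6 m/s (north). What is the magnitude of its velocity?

|v| = √(vₓ² + vᵧ²) = √(8² + 6²) = √(100) = 10.0 m/s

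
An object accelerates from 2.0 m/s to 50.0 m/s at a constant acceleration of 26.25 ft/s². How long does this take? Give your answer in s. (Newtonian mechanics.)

a = 26.25 ft/s² × 0.3048 = 8.001 m/s²
t = (v - v₀) / a = (50.0 - 2.0) / 8.001 = 5.999 s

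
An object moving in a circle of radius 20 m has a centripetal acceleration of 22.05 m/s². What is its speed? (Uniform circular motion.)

v = √(a_c × r) = √(22.05 × 20) = 21.0 m/s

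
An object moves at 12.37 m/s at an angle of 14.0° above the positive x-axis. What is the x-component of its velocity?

vₓ = v cos(θ) = 12.37 × cos(14.0°) = 12.0 m/s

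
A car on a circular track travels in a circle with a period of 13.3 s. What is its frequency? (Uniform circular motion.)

f = 1/T = 1/13.3 = 0.0752 Hz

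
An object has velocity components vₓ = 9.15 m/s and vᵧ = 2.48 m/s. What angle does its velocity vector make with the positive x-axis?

θ = arctan(vᵧ/vₓ) = arctan(2.48/9.15) = 15.17°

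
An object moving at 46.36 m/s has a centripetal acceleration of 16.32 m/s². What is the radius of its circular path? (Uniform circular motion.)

r = v²/a_c = 46.36²/16.32 = 131.69 m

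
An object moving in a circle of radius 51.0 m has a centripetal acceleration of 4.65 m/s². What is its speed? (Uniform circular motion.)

v = √(a_c × r) = √(4.65 × 51.0) = 15.4 m/s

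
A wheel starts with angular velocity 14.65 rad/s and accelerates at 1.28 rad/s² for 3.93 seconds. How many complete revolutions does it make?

θ = ω₀t + ½αt² = 14.65×3.93 + ½×1.28×3.93² = 67.459236 rad
Total revolutions = θ/(2π) = 67.459236/(2π) = 10.74
Complete revolutions = ⌊10.74⌋ = 10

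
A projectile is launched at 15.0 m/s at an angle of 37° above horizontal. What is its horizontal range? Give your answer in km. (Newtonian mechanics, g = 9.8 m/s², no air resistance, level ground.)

R = v₀² × sin(2θ) / g = 15.0² × sin(2 × 37°) / 9.8 = 225.0 × 0.961262 / 9.8 = 22.0698 m
R = 22.0698 m / 1000.0 = 0.02207 km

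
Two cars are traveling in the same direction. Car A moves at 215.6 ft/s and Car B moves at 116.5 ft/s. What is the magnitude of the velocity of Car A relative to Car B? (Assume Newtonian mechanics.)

v_rel = |v_A - v_B| = |215.6 - 116.5| = 99.1 ft/s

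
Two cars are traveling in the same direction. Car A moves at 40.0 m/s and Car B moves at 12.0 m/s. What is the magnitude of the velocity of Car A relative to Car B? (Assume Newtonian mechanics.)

v_rel = |v_A - v_B| = |40.0 - 12.0| = 28.0 m/s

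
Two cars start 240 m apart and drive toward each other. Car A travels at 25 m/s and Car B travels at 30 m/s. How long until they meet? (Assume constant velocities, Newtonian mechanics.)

Combined speed: v_combined = 25 + 30 = 55 m/s
Time to meet: t = d/v_combined = 240/55 = 4.36 s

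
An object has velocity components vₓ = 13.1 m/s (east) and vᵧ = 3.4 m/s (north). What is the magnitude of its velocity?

|v| = √(vₓ² + vᵧ²) = √(13.1² + 3.4²) = √(183.17) = 13.53 m/s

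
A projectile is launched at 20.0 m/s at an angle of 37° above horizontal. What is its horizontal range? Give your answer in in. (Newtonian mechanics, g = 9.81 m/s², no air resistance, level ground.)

R = v₀² × sin(2θ) / g = 20.0² × sin(2 × 37°) / 9.81 = 400.0 × 0.961262 / 9.81 = 39.1952 m
R = 39.1952 m / 0.0254 = 1543 in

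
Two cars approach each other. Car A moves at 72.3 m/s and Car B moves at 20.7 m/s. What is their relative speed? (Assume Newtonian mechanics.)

v_rel = v_A + v_B = 72.3 + 20.7 = 93.0 m/s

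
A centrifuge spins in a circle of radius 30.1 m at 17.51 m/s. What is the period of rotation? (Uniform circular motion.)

T = 2πr/v = 2π×30.1/17.51 = 10.8 s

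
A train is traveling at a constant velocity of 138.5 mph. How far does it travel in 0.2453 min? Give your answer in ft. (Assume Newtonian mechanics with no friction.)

v = 138.5 mph × 0.44704 = 61.915 m/s
t = 0.2453 min × 60.0 = 14.718 s
d = v × t = 61.915 × 14.718 = 911.265 m
d = 911.265 m / 0.3048 = 2990 ft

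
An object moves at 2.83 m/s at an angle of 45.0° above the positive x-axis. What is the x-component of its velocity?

vₓ = v cos(θ) = 2.83 × cos(45.0°) = 2.0 m/s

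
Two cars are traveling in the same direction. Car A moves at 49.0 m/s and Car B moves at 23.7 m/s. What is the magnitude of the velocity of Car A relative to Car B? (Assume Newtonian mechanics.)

v_rel = |v_A - v_B| = |49.0 - 23.7| = 25.3 m/s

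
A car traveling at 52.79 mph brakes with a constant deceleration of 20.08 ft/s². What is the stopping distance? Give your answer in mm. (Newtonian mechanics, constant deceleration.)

v₀ = 52.79 mph × 0.44704 = 23.5992 m/s
a = 20.08 ft/s² × 0.3048 = 6.12038 m/s²
d = v₀² / (2a) = 23.5992² / (2 × 6.12038) = 556.922 / 12.2408 = 45.4972 m
d = 45.4972 m / 0.001 = 45500 mm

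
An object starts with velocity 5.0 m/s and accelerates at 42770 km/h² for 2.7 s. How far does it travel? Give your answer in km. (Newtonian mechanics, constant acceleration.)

a = 42770 km/h² × 7.716049382716049e-05 = 3.30015 m/s²
d = v₀ × t + ½ × a × t² = 5.0 × 2.7 + 0.5 × 3.30015 × 2.7² = 25.529 m
d = 25.529 m / 1000.0 = 0.02553 km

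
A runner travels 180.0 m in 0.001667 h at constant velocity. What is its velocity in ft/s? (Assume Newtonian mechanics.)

t = 0.001667 h × 3600.0 = 6.0012 s
v = d / t = 180.0 / 6.0012 = 29.994 m/s
v = 29.994 m/s / 0.3048 = 98.41 ft/s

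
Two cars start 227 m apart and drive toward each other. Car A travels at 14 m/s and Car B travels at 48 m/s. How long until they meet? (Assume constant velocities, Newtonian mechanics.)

Combined speed: v_combined = 14 + 48 = 62 m/s
Time to meet: t = d/v_combined = 227/62 = 3.66 s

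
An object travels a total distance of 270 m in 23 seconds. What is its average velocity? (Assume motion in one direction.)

v_avg = Δd / Δt = 270 / 23 = 11.74 m/s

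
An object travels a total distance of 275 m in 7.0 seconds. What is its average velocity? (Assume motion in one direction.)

v_avg = Δd / Δt = 275 / 7.0 = 39.29 m/s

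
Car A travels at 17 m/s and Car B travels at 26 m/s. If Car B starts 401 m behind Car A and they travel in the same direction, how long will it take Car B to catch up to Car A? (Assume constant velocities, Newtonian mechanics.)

Relative speed: v_rel = 26 - 17 = 9 m/s
Time to catch: t = d₀/v_rel = 401/9 = 44.56 s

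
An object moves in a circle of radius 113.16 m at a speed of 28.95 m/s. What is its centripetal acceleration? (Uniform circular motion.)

a_c = v²/r = 28.95²/113.16 = 838.1025/113.16 = 7.41 m/s²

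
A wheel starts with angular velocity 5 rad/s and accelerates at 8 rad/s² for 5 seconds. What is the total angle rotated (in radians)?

θ = ω₀t + ½αt² = 5×5 + ½×8×5² = 125.0 rad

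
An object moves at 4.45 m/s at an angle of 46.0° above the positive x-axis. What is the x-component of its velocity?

vₓ = v cos(θ) = 4.45 × cos(46.0°) = 3.09 m/s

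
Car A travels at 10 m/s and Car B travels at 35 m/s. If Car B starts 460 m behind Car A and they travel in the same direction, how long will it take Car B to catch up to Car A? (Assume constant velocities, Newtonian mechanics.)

Relative speed: v_rel = 35 - 10 = 25 m/s
Time to catch: t = d₀/v_rel = 460/25 = 18.4 s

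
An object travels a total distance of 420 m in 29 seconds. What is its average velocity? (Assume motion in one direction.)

v_avg = Δd / Δt = 420 / 29 = 14.48 m/s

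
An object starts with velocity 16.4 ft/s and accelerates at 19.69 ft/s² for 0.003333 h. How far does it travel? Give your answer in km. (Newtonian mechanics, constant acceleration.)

v₀ = 16.4 ft/s × 0.3048 = 4.99872 m/s
a = 19.69 ft/s² × 0.3048 = 6.00151 m/s²
t = 0.003333 h × 3600.0 = 11.9988 s
d = v₀ × t + ½ × a × t² = 4.99872 × 11.9988 + 0.5 × 6.00151 × 11.9988² = 492.001 m
d = 492.001 m / 1000.0 = 0.492 km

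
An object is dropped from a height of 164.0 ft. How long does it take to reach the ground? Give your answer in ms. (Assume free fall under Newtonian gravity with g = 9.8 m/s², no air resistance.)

h = 164.0 ft × 0.3048 = 49.9872 m
t = √(2h/g) = √(2 × 49.9872 / 9.8) = 3.19397 s
t = 3.19397 s / 0.001 = 3194 ms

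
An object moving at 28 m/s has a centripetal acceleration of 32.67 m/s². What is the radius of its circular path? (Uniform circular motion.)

r = v²/a_c = 28²/32.67 = 24.0 m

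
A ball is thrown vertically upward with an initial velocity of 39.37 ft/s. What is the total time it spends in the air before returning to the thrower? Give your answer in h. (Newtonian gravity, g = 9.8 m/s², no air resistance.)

v₀ = 39.37 ft/s × 0.3048 = 12.0 m/s
t_total = 2 × v₀ / g = 2 × 12.0 / 9.8 = 2.44898 s
t_total = 2.44898 s / 3600.0 = 0.0006803 h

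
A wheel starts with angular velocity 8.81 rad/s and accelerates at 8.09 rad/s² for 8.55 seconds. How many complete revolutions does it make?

θ = ω₀t + ½αt² = 8.81×8.55 + ½×8.09×8.55² = 371.0251125 rad
Total revolutions = θ/(2π) = 371.0251125/(2π) = 59.05
Complete revolutions = ⌊59.05⌋ = 59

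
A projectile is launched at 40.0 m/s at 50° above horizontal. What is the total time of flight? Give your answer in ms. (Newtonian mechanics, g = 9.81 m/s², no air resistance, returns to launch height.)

T = 2 × v₀ × sin(θ) / g = 2 × 40.0 × sin(50°) / 9.81 = 2 × 40.0 × 0.766044 / 9.81 = 6.24705 s
T = 6.24705 s / 0.001 = 6247 ms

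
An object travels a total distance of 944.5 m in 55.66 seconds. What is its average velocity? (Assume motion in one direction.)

v_avg = Δd / Δt = 944.5 / 55.66 = 16.97 m/s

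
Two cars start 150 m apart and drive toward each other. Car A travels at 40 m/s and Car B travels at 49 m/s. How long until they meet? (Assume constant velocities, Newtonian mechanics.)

Combined speed: v_combined = 40 + 49 = 89 m/s
Time to meet: t = d/v_combined = 150/89 = 1.69 s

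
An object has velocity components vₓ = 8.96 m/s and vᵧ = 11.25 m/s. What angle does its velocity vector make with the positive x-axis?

θ = arctan(vᵧ/vₓ) = arctan(11.25/8.96) = 51.46°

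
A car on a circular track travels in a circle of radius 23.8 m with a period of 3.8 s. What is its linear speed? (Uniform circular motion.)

v = 2πr/T = 2π×23.8/3.8 = 39.35 m/s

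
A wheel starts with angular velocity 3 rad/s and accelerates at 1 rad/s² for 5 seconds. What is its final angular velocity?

ω = ω₀ + αt = 3 + 1 × 5 = 8 rad/s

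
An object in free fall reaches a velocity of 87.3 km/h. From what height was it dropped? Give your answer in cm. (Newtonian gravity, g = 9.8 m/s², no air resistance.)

v = 87.3 km/h × 0.2777777777777778 = 24.25 m/s
h = v² / (2g) = 24.25² / (2 × 9.8) = 30.0032 m
h = 30.0032 m / 0.01 = 3000 cm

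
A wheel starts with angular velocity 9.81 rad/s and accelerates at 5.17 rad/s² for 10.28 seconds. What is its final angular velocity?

ω = ω₀ + αt = 9.81 + 5.17 × 10.28 = 62.96 rad/s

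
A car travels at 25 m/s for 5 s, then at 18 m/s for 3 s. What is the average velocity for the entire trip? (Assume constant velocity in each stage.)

d₁ = v₁t₁ = 25 × 5 = 125 m
d₂ = v₂t₂ = 18 × 3 = 54 m
d_total = 179 m, t_total = 8 s
v_avg = d_total/t_total = 179/8 = 22.38 m/s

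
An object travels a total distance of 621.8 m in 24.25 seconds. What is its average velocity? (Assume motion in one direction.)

v_avg = Δd / Δt = 621.8 / 24.25 = 25.64 m/s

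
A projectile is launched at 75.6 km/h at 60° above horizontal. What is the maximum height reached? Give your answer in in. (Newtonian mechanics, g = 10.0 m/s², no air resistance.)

v₀ = 75.6 km/h × 0.2777777777777778 = 21.0 m/s
H = v₀² × sin²(θ) / (2g) = 21.0² × sin(60°)² / (2 × 10.0) = 441.0 × 0.75 / 20.0 = 16.5375 m
H = 16.5375 m / 0.0254 = 651.1 in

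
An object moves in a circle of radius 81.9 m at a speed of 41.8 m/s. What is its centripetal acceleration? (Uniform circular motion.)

a_c = v²/r = 41.8²/81.9 = 1747.24/81.9 = 21.33 m/s²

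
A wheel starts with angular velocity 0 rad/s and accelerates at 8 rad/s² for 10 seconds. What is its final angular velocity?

ω = ω₀ + αt = 0 + 8 × 10 = 80 rad/s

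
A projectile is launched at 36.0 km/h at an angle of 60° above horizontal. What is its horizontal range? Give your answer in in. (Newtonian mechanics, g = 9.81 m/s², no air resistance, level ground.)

v₀ = 36.0 km/h × 0.2777777777777778 = 10.0 m/s
R = v₀² × sin(2θ) / g = 10.0² × sin(2 × 60°) / 9.81 = 100.0 × 0.866025 / 9.81 = 8.82798 m
R = 8.82798 m / 0.0254 = 347.6 in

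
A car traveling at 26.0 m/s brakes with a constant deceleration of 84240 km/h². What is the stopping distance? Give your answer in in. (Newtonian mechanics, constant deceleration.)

a = 84240 km/h² × 7.716049382716049e-05 = 6.5 m/s²
d = v₀² / (2a) = 26.0² / (2 × 6.5) = 676.0 / 13.0 = 52.0 m
d = 52.0 m / 0.0254 = 2047 in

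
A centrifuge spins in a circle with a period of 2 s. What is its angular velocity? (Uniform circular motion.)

ω = 2π/T = 2π/2 = 3.1416 rad/s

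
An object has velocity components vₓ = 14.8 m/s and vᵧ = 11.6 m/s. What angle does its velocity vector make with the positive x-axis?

θ = arctan(vᵧ/vₓ) = arctan(11.6/14.8) = 38.09°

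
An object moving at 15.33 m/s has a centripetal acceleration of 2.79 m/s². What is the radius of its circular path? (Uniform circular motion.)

r = v²/a_c = 15.33²/2.79 = 84.23 m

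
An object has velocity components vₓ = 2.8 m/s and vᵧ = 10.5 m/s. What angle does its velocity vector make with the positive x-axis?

θ = arctan(vᵧ/vₓ) = arctan(10.5/2.8) = 75.07°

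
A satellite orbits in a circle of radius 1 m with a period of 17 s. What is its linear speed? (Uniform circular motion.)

v = 2πr/T = 2π×1/17 = 0.37 m/s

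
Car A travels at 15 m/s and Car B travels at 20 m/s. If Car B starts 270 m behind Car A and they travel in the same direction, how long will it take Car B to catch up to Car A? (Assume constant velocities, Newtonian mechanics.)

Relative speed: v_rel = 20 - 15 = 5 m/s
Time to catch: t = d₀/v_rel = 270/5 = 54.0 s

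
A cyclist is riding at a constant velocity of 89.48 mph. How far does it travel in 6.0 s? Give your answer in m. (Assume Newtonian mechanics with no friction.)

v = 89.48 mph × 0.44704 = 40.0011 m/s
d = v × t = 40.0011 × 6.0 = 240.0 m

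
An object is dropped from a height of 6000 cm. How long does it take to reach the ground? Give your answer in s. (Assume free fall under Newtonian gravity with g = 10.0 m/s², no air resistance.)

h = 6000 cm × 0.01 = 60.0 m
t = √(2h/g) = √(2 × 60.0 / 10.0) = 3.464 s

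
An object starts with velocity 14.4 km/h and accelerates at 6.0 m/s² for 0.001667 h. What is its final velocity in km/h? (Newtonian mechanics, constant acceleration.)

v₀ = 14.4 km/h × 0.2777777777777778 = 4.0 m/s
t = 0.001667 h × 3600.0 = 6.0012 s
v = v₀ + a × t = 4.0 + 6.0 × 6.0012 = 40.0072 m/s
v = 40.0072 m/s / 0.2777777777777778 = 144.0 km/h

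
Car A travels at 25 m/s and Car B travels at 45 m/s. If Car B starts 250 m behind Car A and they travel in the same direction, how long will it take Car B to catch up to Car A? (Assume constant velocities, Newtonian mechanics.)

Relative speed: v_rel = 45 - 25 = 20 m/s
Time to catch: t = d₀/v_rel = 250/20 = 12.5 s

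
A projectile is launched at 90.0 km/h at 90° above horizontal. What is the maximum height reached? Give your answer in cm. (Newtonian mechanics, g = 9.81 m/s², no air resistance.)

v₀ = 90.0 km/h × 0.2777777777777778 = 25.0 m/s
H = v₀² × sin²(θ) / (2g) = 25.0² × sin(90°)² / (2 × 9.81) = 625.0 × 1.0 / 19.62 = 31.8552 m
H = 31.8552 m / 0.01 = 3186 cm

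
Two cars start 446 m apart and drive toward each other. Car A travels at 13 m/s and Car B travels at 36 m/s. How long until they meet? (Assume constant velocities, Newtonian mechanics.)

Combined speed: v_combined = 13 + 36 = 49 m/s
Time to meet: t = d/v_combined = 446/49 = 9.1 s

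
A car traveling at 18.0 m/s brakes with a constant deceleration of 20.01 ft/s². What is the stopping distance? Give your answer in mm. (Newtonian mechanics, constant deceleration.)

a = 20.01 ft/s² × 0.3048 = 6.09905 m/s²
d = v₀² / (2a) = 18.0² / (2 × 6.09905) = 324.0 / 12.1981 = 26.5615 m
d = 26.5615 m / 0.001 = 26560 mm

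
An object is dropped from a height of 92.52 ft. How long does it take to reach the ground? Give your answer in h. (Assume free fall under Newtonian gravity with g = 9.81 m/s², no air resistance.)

h = 92.52 ft × 0.3048 = 28.2001 m
t = √(2h/g) = √(2 × 28.2001 / 9.81) = 2.39776 s
t = 2.39776 s / 3600.0 = 0.000666 h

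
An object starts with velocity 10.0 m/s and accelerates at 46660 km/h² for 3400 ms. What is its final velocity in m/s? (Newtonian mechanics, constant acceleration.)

a = 46660 km/h² × 7.716049382716049e-05 = 3.60031 m/s²
t = 3400 ms × 0.001 = 3.4 s
v = v₀ + a × t = 10.0 + 3.60031 × 3.4 = 22.24 m/s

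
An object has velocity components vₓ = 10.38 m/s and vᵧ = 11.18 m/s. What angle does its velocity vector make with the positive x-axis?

θ = arctan(vᵧ/vₓ) = arctan(11.18/10.38) = 47.13°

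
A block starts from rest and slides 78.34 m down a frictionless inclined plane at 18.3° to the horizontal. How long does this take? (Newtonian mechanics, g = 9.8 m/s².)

a = g sin(θ) = 9.8 × sin(18.3°) = 3.0771 m/s²
t = √(2d/a) = √(2 × 78.34 / 3.0771) = 7.14 s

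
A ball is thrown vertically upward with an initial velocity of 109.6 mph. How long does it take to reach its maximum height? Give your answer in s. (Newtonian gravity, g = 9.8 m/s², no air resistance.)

v₀ = 109.6 mph × 0.44704 = 48.9956 m/s
t_up = v₀ / g = 48.9956 / 9.8 = 5.0 s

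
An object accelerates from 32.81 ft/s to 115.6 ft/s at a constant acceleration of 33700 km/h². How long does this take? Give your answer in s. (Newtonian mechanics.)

v₀ = 32.81 ft/s × 0.3048 = 10.0005 m/s
v = 115.6 ft/s × 0.3048 = 35.2349 m/s
a = 33700 km/h² × 7.716049382716049e-05 = 2.60031 m/s²
t = (v - v₀) / a = (35.2349 - 10.0005) / 2.60031 = 9.704 s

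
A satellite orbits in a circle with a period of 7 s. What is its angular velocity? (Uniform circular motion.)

ω = 2π/T = 2π/7 = 0.8976 rad/s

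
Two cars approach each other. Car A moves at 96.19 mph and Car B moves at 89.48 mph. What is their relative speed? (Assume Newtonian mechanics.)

v_rel = v_A + v_B = 96.19 + 89.48 = 185.67 mph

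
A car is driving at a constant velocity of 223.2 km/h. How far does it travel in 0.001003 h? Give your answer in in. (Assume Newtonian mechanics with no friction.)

v = 223.2 km/h × 0.2777777777777778 = 62.0 m/s
t = 0.001003 h × 3600.0 = 3.6108 s
d = v × t = 62.0 × 3.6108 = 223.87 m
d = 223.87 m / 0.0254 = 8814 in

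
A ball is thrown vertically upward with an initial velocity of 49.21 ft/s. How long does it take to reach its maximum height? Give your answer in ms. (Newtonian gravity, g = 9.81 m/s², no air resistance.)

v₀ = 49.21 ft/s × 0.3048 = 14.9992 m/s
t_up = v₀ / g = 14.9992 / 9.81 = 1.52897 s
t_up = 1.52897 s / 0.001 = 1529 ms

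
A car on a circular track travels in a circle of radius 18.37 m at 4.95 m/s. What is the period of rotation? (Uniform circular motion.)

T = 2πr/v = 2π×18.37/4.95 = 23.32 s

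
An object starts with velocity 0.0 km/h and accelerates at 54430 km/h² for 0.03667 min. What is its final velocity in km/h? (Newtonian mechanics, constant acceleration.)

v₀ = 0.0 km/h × 0.2777777777777778 = 0.0 m/s
a = 54430 km/h² × 7.716049382716049e-05 = 4.19985 m/s²
t = 0.03667 min × 60.0 = 2.2002 s
v = v₀ + a × t = 0.0 + 4.19985 × 2.2002 = 9.24051 m/s
v = 9.24051 m/s / 0.2777777777777778 = 33.27 km/h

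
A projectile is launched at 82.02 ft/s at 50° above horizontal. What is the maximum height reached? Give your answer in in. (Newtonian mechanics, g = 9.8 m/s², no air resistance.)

v₀ = 82.02 ft/s × 0.3048 = 24.9997 m/s
H = v₀² × sin²(θ) / (2g) = 24.9997² × sin(50°)² / (2 × 9.8) = 624.985 × 0.586824 / 19.6 = 18.7121 m
H = 18.7121 m / 0.0254 = 736.7 in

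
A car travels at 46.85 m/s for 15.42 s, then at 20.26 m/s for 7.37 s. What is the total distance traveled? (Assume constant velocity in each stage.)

d₁ = v₁t₁ = 46.85 × 15.42 = 722.427 m
d₂ = v₂t₂ = 20.26 × 7.37 = 149.3162 m
d_total = 722.427 + 149.3162 = 871.74 m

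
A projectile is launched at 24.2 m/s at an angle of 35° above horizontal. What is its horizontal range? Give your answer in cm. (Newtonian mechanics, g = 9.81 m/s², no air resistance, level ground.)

R = v₀² × sin(2θ) / g = 24.2² × sin(2 × 35°) / 9.81 = 585.64 × 0.939693 / 9.81 = 56.098 m
R = 56.098 m / 0.01 = 5610 cm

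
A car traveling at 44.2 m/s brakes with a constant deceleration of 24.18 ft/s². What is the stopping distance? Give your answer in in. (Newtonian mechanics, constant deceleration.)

a = 24.18 ft/s² × 0.3048 = 7.37006 m/s²
d = v₀² / (2a) = 44.2² / (2 × 7.37006) = 1953.64 / 14.7401 = 132.539 m
d = 132.539 m / 0.0254 = 5218 in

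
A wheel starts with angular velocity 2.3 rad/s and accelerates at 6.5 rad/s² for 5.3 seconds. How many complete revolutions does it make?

θ = ω₀t + ½αt² = 2.3×5.3 + ½×6.5×5.3² = 103.4825 rad
Total revolutions = θ/(2π) = 103.4825/(2π) = 16.47
Complete revolutions = ⌊16.47⌋ = 16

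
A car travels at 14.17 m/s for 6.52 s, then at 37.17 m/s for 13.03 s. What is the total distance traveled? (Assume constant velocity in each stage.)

d₁ = v₁t₁ = 14.17 × 6.52 = 92.3884 m
d₂ = v₂t₂ = 37.17 × 13.03 = 484.3251 m
d_total = 92.3884 + 484.3251 = 576.71 m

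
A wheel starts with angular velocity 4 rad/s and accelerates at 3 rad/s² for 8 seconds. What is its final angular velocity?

ω = ω₀ + αt = 4 + 3 × 8 = 28 rad/s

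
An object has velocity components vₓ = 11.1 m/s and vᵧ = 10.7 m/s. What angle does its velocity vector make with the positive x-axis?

θ = arctan(vᵧ/vₓ) = arctan(10.7/11.1) = 43.95°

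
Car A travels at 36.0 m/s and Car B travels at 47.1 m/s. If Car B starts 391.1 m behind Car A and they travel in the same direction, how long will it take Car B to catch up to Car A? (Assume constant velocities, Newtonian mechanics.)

Relative speed: v_rel = 47.1 - 36.0 = 11.1 m/s
Time to catch: t = d₀/v_rel = 391.1/11.1 = 35.23 s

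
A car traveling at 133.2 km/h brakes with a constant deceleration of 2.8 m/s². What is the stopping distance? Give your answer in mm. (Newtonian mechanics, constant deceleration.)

v₀ = 133.2 km/h × 0.2777777777777778 = 37.0 m/s
d = v₀² / (2a) = 37.0² / (2 × 2.8) = 1369.0 / 5.6 = 244.464 m
d = 244.464 m / 0.001 = 244500 mm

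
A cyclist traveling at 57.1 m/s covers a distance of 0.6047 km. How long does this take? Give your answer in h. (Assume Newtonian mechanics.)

d = 0.6047 km × 1000.0 = 604.7 m
t = d / v = 604.7 / 57.1 = 10.5902 s
t = 10.5902 s / 3600.0 = 0.002942 h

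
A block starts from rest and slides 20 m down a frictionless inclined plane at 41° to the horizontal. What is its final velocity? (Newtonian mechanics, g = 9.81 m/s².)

a = g sin(θ) = 9.81 × sin(41°) = 6.4359 m/s²
v = √(2ad) = √(2 × 6.4359 × 20) = 16.04 m/s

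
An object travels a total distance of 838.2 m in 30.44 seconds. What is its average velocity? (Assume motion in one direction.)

v_avg = Δd / Δt = 838.2 / 30.44 = 27.54 m/s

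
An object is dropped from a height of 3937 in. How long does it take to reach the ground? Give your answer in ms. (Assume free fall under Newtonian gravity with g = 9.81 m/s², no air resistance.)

h = 3937 in × 0.0254 = 99.9998 m
t = √(2h/g) = √(2 × 99.9998 / 9.81) = 4.51523 s
t = 4.51523 s / 0.001 = 4515 ms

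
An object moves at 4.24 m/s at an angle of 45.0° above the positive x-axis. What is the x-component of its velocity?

vₓ = v cos(θ) = 4.24 × cos(45.0°) = 3.0 m/s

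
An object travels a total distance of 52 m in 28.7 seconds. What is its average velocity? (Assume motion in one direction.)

v_avg = Δd / Δt = 52 / 28.7 = 1.81 m/s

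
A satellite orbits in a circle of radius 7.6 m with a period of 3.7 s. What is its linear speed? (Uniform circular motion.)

v = 2πr/T = 2π×7.6/3.7 = 12.91 m/s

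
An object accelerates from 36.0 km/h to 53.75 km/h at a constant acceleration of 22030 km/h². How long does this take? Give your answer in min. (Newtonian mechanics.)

v₀ = 36.0 km/h × 0.2777777777777778 = 10.0 m/s
v = 53.75 km/h × 0.2777777777777778 = 14.9306 m/s
a = 22030 km/h² × 7.716049382716049e-05 = 1.69985 m/s²
t = (v - v₀) / a = (14.9306 - 10.0) / 1.69985 = 2.90061 s
t = 2.90061 s / 60.0 = 0.04834 min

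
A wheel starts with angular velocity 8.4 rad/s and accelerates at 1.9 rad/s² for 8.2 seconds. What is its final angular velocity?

ω = ω₀ + αt = 8.4 + 1.9 × 8.2 = 23.98 rad/s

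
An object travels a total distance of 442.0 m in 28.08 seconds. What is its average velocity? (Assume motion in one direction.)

v_avg = Δd / Δt = 442.0 / 28.08 = 15.74 m/s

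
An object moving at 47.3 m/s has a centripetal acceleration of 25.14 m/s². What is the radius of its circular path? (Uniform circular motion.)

r = v²/a_c = 47.3²/25.14 = 88.99 m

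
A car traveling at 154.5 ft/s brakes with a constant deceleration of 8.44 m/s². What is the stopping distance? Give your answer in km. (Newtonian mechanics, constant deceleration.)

v₀ = 154.5 ft/s × 0.3048 = 47.0916 m/s
d = v₀² / (2a) = 47.0916² / (2 × 8.44) = 2217.62 / 16.88 = 131.376 m
d = 131.376 m / 1000.0 = 0.1314 km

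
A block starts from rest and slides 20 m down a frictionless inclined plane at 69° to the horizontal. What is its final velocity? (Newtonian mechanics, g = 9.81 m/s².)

a = g sin(θ) = 9.81 × sin(69°) = 9.1584 m/s²
v = √(2ad) = √(2 × 9.1584 × 20) = 19.14 m/s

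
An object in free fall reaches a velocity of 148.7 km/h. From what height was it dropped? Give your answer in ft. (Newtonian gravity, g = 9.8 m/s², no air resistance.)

v = 148.7 km/h × 0.2777777777777778 = 41.3056 m/s
h = v² / (2g) = 41.3056² / (2 × 9.8) = 87.0486 m
h = 87.0486 m / 0.3048 = 285.6 ft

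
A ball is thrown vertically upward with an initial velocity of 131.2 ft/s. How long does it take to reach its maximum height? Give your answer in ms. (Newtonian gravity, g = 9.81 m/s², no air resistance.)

v₀ = 131.2 ft/s × 0.3048 = 39.9898 m/s
t_up = v₀ / g = 39.9898 / 9.81 = 4.07643 s
t_up = 4.07643 s / 0.001 = 4076 ms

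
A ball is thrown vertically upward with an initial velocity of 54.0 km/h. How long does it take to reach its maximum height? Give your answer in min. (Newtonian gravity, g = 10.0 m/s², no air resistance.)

v₀ = 54.0 km/h × 0.2777777777777778 = 15.0 m/s
t_up = v₀ / g = 15.0 / 10.0 = 1.5 s
t_up = 1.5 s / 60.0 = 0.025 min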